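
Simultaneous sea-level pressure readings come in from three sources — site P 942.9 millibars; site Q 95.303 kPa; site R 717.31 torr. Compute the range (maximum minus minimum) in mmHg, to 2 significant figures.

10 mmHg

site P: 942.9 mb = 707.23 mmHg.
site Q: 95.303 kPa = 714.83 mmHg.
Spread: 717.31 − 707.23 = 10 mmHg.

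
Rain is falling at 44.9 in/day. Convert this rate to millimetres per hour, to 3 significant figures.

47.5 mm/hour

44.9 in/day × 25.4 mm/in × 0.0416667 day/hour = 47.5 mm/hour.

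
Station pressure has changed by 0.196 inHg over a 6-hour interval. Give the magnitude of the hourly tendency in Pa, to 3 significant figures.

0.196 inHg / 6 h × 3386.39 Pa/inHg = 111 Pa/h.

111 Pa per hour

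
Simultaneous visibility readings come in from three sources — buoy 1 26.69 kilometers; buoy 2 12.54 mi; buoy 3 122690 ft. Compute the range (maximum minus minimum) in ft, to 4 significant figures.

56480 ft

buoy 1: 26.69 km = 87565.62 ft.
buoy 2: 12.54 SM = 66211.20 ft.
Spread: 122690.00 − 66211.20 = 56480 ft.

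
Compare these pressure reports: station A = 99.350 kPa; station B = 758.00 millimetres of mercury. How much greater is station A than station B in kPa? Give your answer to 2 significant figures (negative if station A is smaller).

station B: 758.00 mmHg = 101.058 kPa.
Difference: 99.350 − 101.058 = -1.7 kPa.

-1.7 kPa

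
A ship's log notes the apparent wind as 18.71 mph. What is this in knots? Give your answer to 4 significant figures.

16.26 kt

1 mph = 0.868976 kt, so 18.71 × 0.868976 = 16.26 kt.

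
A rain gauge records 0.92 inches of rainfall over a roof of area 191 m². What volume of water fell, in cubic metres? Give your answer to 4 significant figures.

Depth: 0.92 in × 25.4 = 23.368 mm.
1 mm over 1 m² is 1 L, so volume = 23.368 × 191 = 4463.288 L = 4.463 m³.

4.463 cubic metres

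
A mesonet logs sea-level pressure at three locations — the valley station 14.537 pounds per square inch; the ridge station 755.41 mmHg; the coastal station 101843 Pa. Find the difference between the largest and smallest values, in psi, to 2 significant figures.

the ridge station: 755.41 mmHg = 14.6072 psi.
the coastal station: 101843 Pa = 14.7711 psi.
Spread: 14.7711 − 14.5370 = 0.23 psi.

0.23 psi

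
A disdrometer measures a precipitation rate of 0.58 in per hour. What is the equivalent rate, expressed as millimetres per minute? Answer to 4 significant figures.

0.58 in/hour × 25.4 mm/in × 0.0166667 hour/minute = 0.2455 mm/minute.

0.2455 mm/minute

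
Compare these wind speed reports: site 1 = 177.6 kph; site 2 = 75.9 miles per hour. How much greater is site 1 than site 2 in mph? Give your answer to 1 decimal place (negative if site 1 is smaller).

34.5 mph

site 1: 177.6 km/h = 110.356 mph.
Difference: 110.356 − 75.900 = 34.5 mph.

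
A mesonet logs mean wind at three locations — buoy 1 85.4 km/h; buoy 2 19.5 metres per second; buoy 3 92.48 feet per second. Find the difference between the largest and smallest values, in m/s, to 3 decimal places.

buoy 1: 85.4 km/h = 23.72222 m/s.
buoy 3: 92.48 ft/s = 28.18790 m/s.
Spread: 28.18790 − 19.50000 = 8.688 m/s.

8.688 m/s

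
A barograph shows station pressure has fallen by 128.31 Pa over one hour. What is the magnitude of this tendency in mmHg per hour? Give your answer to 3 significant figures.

128.31 Pa / 1 h × 0.00750062 mmHg/Pa = 0.962 mmHg/h.

0.962 mmHg per hour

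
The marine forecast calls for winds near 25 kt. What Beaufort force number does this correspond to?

25 kt lies in the Beaufort 6 band (strong breeze, 22–27 kt).

Beaufort force 6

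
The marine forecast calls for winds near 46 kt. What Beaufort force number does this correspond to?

Beaufort force 9

46 kt lies in the Beaufort 9 band (strong gale, 41–47 kt).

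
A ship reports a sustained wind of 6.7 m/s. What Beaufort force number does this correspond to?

Beaufort force 4

6.7 m/s lies in the Beaufort 4 band (moderate breeze, 5.5–7.9 m/s).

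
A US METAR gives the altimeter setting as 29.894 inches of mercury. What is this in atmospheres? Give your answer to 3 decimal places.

1 inHg = 0.0334211 atm, so 29.894 × 0.0334211 = 0.999 atm.

0.999 atm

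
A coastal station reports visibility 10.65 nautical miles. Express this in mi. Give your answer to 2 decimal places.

1 nmi = 1.15078 SM, so 10.65 × 1.15078 = 12.26 SM.

12.26 SM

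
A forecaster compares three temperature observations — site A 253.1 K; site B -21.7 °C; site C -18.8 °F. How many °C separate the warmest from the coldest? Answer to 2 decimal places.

8.17 °C

site A: 253.1 K = -20.050 °C.
site C: -18.8 °F = -28.222 °C.
Spread: (-20.050) − (-28.222) = 8.172 °C.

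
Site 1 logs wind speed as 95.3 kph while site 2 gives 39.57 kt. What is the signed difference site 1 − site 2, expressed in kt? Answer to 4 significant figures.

site 1: 95.3 km/h = 51.4579 kt.
Difference: 51.4579 − 39.5700 = 11.89 kt.

11.89 kt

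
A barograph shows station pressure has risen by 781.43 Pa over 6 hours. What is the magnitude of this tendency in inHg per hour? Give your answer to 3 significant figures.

0.0385 inHg per hour

781.43 Pa / 6 h × 0.0002953 inHg/Pa = 0.0385 inHg/h.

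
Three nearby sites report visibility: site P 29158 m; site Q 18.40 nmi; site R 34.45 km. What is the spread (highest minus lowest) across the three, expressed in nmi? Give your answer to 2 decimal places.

2.86 nmi

site P: 29158 m = 15.7441 nmi.
site R: 34.45 km = 18.6015 nmi.
Spread: 18.6015 − 15.7441 = 2.86 nmi.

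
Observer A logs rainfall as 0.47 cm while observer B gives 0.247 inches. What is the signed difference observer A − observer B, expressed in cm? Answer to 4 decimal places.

observer B: 0.247 in = 0.627380 cm.
Difference: 0.470000 − 0.627380 = -0.1574 cm.

-0.1574 cm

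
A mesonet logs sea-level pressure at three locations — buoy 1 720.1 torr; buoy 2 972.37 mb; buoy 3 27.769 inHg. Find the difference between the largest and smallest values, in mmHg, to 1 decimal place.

24.0 mmHg

buoy 2: 972.37 mb = 729.337 mmHg.
buoy 3: 27.769 inHg = 705.333 mmHg.
Spread: 729.337 − 705.333 = 24.0 mmHg.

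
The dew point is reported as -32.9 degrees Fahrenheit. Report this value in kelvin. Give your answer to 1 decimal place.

First to °C: -36.06 °C.
Then to K: 237.1 K.

237.1 K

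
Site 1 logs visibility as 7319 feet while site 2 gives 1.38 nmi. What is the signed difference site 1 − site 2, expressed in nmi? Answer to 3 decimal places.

-0.175 nmi

site 1: 7319 ft = 1.20455 nmi.
Difference: 1.20455 − 1.38000 = -0.175 nmi.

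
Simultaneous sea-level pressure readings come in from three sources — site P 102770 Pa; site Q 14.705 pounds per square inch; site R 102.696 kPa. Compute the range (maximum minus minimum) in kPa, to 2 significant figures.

site P: 102770 Pa = 102.770 kPa.
site Q: 14.705 psi = 101.387 kPa.
Spread: 102.770 − 101.387 = 1.4 kPa.

1.4 kPa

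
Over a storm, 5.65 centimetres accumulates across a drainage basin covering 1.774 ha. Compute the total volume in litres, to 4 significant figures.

Depth: 5.65 cm × 10 = 56.5 mm.
Area: 1.774 ha = 17740 m².
1 mm over 1 m² is 1 L, so volume = 56.5 × 17740 = 1002310 L ≈ 1002000 L.

1002000 litres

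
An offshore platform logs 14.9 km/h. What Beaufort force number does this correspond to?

Beaufort force 3

14.9 km/h = 4.1 m/s, which is Beaufort 3 (gentle breeze, 3.4–5.4 m/s).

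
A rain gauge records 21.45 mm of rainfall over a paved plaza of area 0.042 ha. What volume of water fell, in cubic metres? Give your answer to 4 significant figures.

Area: 0.042 ha = 420 m².
1 mm over 1 m² is 1 L, so volume = 21.45 × 420 = 9009 L = 9.009 m³.

9.009 cubic metres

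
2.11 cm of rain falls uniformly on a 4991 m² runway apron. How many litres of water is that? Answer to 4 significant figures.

105300 litres

Depth: 2.11 cm × 10 = 21.1 mm.
1 mm over 1 m² is 1 L, so volume = 21.1 × 4991 = 105310.1 L ≈ 105300 L.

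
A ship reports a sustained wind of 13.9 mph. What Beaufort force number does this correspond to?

Beaufort force 4

13.9 mph = 6.2 m/s, which is Beaufort 4 (moderate breeze, 5.5–7.9 m/s).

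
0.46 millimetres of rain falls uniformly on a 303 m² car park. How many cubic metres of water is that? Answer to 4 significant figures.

0.1394 cubic metres

1 mm over 1 m² is 1 L, so volume = 0.46 × 303 = 139.38 L = 0.1394 m³.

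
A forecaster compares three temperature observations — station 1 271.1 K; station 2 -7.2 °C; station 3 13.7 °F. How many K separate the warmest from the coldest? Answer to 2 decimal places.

8.12 K

station 1: 271.1 K = -2.050 °C.
station 3: 13.7 °F = -10.167 °C.
Spread: (-2.050) − (-10.167) = 8.117 °C.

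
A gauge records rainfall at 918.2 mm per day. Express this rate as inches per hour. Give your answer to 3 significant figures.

918.2 mm/day × 0.0393701 in/mm × 0.0416667 day/hour = 1.51 in/hour.

1.51 in/hour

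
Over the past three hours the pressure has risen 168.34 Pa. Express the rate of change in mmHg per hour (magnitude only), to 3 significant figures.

168.34 Pa / 3 h × 0.00750062 mmHg/Pa = 0.421 mmHg/h.

0.421 mmHg per hour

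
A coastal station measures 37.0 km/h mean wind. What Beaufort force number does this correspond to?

Beaufort force 5

37.0 km/h = 10.3 m/s, which is Beaufort 5 (fresh breeze, 8.0–10.7 m/s).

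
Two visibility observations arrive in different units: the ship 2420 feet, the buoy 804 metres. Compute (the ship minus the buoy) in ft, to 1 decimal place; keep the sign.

-217.8 ft

the buoy: 804 m = 2637.795 ft.
Difference: 2420.000 − 2637.795 = -217.8 ft.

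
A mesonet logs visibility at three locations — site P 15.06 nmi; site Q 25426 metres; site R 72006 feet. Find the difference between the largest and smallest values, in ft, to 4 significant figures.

19500 ft

site P: 15.06 nmi = 91506.30 ft.
site Q: 25426 m = 83418.64 ft.
Spread: 91506.30 − 72006.00 = 19500 ft.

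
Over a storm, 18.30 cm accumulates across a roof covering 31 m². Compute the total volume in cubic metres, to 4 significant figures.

Depth: 18.30 cm × 10 = 183 mm.
1 mm over 1 m² is 1 L, so volume = 183 × 31 = 5673 L = 5.673 m³.

5.673 cubic metres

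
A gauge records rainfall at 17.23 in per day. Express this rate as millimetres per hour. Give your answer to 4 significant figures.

17.23 in/day × 25.4 mm/in × 0.0416667 day/hour = 18.24 mm/hour.

18.24 mm/hour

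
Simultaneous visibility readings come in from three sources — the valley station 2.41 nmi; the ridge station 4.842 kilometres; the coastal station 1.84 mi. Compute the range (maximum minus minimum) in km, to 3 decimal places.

1.881 km

the valley station: 2.41 nmi = 4.46332 km.
the coastal station: 1.84 SM = 2.96119 km.
Spread: 4.84200 − 2.96119 = 1.881 km.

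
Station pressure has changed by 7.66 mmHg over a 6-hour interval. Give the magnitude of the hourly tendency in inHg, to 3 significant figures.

7.66 mmHg / 6 h × 0.0393701 inHg/mmHg = 0.0503 inHg/h.

0.0503 inHg per hour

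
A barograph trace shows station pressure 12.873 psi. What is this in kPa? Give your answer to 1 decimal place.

88.8 kPa

1 psi = 6.89476 kPa, so 12.873 × 6.89476 = 88.8 kPa.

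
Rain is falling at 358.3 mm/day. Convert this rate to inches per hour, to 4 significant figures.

0.5878 in/hour

358.3 mm/day × 0.0393701 in/mm × 0.0416667 day/hour = 0.5878 in/hour.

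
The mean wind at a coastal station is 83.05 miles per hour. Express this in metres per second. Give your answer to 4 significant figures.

37.13 m/s

1 mph = 0.44704 m/s, so 83.05 × 0.44704 = 37.13 m/s.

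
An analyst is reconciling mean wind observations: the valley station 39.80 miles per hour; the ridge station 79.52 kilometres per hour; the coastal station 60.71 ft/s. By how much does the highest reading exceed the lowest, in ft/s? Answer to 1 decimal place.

14.1 ft/s

the valley station: 39.80 mph = 58.373 ft/s.
the ridge station: 79.52 km/h = 72.470 ft/s.
Spread: 72.470 − 58.373 = 14.1 ft/s.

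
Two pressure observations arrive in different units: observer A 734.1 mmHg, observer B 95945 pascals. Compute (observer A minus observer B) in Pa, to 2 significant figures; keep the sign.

1900 Pa

observer A: 734.1 mmHg = 97871.96 Pa.
Difference: 97871.96 − 95945.00 = 1900 Pa.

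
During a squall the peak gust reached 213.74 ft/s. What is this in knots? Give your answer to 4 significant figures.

1 ft/s = 0.592484 kt, so 213.74 × 0.592484 = 126.6 kt.

126.6 kt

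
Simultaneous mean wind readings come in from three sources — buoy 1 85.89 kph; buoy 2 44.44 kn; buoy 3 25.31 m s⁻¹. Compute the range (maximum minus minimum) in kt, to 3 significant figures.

buoy 1: 85.89 km/h = 46.3769 kt.
buoy 3: 25.31 m/s = 49.1987 kt.
Spread: 49.1987 − 44.4400 = 4.76 kt.

4.76 kt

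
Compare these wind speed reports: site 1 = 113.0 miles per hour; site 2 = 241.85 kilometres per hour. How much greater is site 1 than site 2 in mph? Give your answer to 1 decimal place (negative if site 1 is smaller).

site 2: 241.85 km/h = 150.279 mph.
Difference: 113.000 − 150.279 = -37.3 mph.

-37.3 mph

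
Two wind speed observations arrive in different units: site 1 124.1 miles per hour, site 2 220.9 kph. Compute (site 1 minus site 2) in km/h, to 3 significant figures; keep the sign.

site 1: 124.1 mph = 199.720 km/h.
Difference: 199.720 − 220.900 = -21.2 km/h.

-21.2 km/h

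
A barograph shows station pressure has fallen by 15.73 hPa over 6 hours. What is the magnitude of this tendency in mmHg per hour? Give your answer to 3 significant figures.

1.97 mmHg per hour

15.73 hPa / 6 h × 0.750062 mmHg/hPa = 1.97 mmHg/h.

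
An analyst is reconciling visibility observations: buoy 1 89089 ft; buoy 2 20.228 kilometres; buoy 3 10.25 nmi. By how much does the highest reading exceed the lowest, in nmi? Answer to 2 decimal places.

4.41 nmi

buoy 1: 89089 ft = 14.6622 nmi.
buoy 2: 20.228 km = 10.9222 nmi.
Spread: 14.6622 − 10.2500 = 4.41 nmi.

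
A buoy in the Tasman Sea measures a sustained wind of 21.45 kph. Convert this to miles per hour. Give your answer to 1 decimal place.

1 km/h = 0.621371 mph, so 21.45 × 0.621371 = 13.3 mph.

13.3 mph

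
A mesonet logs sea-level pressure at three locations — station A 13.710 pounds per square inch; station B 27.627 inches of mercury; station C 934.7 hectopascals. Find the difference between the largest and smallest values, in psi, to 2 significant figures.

0.15 psi

station B: 27.627 inHg = 13.5691 psi.
station C: 934.7 hPa = 13.5567 psi.
Spread: 13.7100 − 13.5567 = 0.15 psi.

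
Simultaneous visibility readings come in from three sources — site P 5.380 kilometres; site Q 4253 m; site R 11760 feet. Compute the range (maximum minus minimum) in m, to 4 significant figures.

site P: 5.380 km = 5380.00 m.
site R: 11760 ft = 3584.45 m.
Spread: 5380.00 − 3584.45 = 1796 m.

1796 m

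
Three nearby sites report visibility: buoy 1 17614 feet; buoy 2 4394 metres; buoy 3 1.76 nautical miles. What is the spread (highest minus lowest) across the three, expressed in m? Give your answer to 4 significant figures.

2109 m

buoy 1: 17614 ft = 5368.75 m.
buoy 3: 1.76 nmi = 3259.52 m.
Spread: 5368.75 − 3259.52 = 2109 m.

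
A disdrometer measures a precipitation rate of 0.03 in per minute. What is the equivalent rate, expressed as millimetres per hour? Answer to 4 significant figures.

0.03 in/minute × 25.4 mm/in × 60 minute/hour = 45.72 mm/hour.

45.72 mm/hour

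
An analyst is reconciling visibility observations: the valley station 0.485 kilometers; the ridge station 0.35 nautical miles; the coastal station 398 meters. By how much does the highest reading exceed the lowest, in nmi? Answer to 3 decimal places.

the valley station: 0.485 km = 0.26188 nmi.
the coastal station: 398 m = 0.21490 nmi.
Spread: 0.35000 − 0.21490 = 0.135 nmi.

0.135 nmi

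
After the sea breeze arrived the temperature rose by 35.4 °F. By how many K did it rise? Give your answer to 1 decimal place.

19.7 K

Converting a difference, only the 9/5 scale factor applies: ΔK = 35.4 × 0.5556 = 19.7 K.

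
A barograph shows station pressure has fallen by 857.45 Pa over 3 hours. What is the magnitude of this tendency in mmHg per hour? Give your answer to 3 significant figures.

2.14 mmHg per hour

857.45 Pa / 3 h × 0.00750062 mmHg/Pa = 2.14 mmHg/h.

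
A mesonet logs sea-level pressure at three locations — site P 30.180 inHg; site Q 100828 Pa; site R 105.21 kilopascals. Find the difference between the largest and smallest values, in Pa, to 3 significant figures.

4380 Pa

site P: 30.180 inHg = 102201.22 Pa.
site R: 105.21 kPa = 105210.00 Pa.
Spread: 105210.00 − 100828.00 = 4380 Pa.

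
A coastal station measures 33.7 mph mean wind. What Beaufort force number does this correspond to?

33.7 mph = 15.1 m/s, which is Beaufort 7 (near gale, 13.9–17.1 m/s).

Beaufort force 7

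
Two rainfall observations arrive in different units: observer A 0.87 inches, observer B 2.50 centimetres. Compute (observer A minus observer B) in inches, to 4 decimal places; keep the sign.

observer B: 2.50 cm = 0.984252 in.
Difference: 0.870000 − 0.984252 = -0.1143 in.

-0.1143 in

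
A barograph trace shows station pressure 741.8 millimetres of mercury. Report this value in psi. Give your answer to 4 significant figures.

1 mmHg = 0.0193368 psi, so 741.8 × 0.0193368 = 14.34 psi.

14.34 psi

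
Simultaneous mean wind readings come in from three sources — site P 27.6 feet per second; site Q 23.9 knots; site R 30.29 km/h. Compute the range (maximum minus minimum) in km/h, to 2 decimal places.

13.98 km/h

site P: 27.6 ft/s = 30.2849 km/h.
site Q: 23.9 kt = 44.2628 km/h.
Spread: 44.2628 − 30.2849 = 13.98 km/h.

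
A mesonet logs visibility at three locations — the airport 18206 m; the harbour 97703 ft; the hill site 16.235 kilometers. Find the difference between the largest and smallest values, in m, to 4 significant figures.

the harbour: 97703 ft = 29779.87 m.
the hill site: 16.235 km = 16235.00 m.
Spread: 29779.87 − 16235.00 = 13540 m.

13540 m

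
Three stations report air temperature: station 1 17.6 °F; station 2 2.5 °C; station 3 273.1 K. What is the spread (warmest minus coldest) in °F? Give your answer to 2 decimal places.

18.90 °F

station 1: 17.6 °F = -8.000 °C.
station 3: 273.1 K = -0.050 °C.
Spread: 2.500 − (-8.000) = 10.500 °C = 18.90 °F.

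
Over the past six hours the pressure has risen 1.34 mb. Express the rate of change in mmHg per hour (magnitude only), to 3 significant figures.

1.34 mb / 6 h × 0.750062 mmHg/mb = 0.168 mmHg/h.

0.168 mmHg per hour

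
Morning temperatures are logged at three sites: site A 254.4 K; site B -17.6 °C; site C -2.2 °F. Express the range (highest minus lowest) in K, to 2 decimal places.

site A: 254.4 K = -18.750 °C.
site C: -2.2 °F = -19.000 °C.
Spread: (-17.600) − (-19.000) = 1.400 °C.

1.40 K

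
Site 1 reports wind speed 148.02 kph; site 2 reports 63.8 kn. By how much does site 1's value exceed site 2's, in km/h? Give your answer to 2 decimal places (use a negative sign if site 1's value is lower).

29.86 km/h

site 2: 63.8 kt = 118.1576 km/h.
Difference: 148.0200 − 118.1576 = 29.86 km/h.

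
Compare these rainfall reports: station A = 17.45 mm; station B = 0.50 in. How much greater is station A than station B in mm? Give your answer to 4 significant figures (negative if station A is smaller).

4.750 mm

station B: 0.50 in = 12.70000 mm.
Difference: 17.45000 − 12.70000 = 4.750 mm.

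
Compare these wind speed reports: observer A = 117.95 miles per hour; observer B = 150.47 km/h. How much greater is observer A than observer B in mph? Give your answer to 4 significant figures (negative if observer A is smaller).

24.45 mph

observer B: 150.47 km/h = 93.4977 mph.
Difference: 117.9500 − 93.4977 = 24.45 mph.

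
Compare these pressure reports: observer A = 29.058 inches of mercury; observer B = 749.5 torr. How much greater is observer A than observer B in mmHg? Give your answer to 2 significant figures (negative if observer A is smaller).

observer A: 29.058 inHg = 738.07 mmHg.
Difference: 738.07 − 749.50 = -11 mmHg.

-11 mmHg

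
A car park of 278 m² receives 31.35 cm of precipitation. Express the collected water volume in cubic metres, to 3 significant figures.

87.2 cubic metres

Depth: 31.35 cm × 10 = 313.5 mm.
1 mm over 1 m² is 1 L, so volume = 313.5 × 278 = 87153 L = 87.2 m³.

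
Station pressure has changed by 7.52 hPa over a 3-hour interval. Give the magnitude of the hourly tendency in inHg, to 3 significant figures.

0.0740 inHg per hour

7.52 hPa / 3 h × 0.02953 inHg/hPa = 0.0740 inHg/h.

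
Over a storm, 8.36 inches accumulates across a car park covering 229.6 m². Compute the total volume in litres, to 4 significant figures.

Depth: 8.36 in × 25.4 = 212.344 mm.
1 mm over 1 m² is 1 L, so volume = 212.344 × 229.6 = 48754.182 L ≈ 48750 L.

48750 litres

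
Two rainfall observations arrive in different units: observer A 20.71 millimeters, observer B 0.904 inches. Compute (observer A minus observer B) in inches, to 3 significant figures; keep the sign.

observer A: 20.71 mm = 0.815354 in.
Difference: 0.815354 − 0.904000 = -0.0886 in.

-0.0886 in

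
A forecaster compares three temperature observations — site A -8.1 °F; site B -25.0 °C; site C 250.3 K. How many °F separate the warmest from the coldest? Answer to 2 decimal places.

4.90 °F

site A: -8.1 °F = -22.278 °C.
site C: 250.3 K = -22.850 °C.
Spread: (-22.278) − (-25.000) = 2.722 °C = 4.90 °F.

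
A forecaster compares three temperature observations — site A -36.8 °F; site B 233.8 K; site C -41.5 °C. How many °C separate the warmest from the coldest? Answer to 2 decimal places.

site A: -36.8 °F = -38.222 °C.
site B: 233.8 K = -39.350 °C.
Spread: (-38.222) − (-41.500) = 3.278 °C.

3.28 °C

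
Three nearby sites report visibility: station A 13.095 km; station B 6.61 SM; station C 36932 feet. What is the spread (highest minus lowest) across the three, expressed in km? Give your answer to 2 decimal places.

station B: 6.61 SM = 10.6378 km.
station C: 36932 ft = 11.2569 km.
Spread: 13.0950 − 10.6378 = 2.46 km.

2.46 km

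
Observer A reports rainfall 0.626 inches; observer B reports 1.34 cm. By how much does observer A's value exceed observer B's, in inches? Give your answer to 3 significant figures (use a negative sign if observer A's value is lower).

0.0984 in

observer B: 1.34 cm = 0.527559 in.
Difference: 0.626000 − 0.527559 = 0.0984 in.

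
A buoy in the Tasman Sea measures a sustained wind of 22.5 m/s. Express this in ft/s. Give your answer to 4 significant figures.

73.82 ft/s

1 m/s = 3.28084 ft/s, so 22.5 × 3.28084 = 73.82 ft/s.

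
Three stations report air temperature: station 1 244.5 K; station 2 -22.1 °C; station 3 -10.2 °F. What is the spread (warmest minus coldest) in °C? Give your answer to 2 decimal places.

station 1: 244.5 K = -28.650 °C.
station 3: -10.2 °F = -23.444 °C.
Spread: (-22.100) − (-28.650) = 6.550 °C.

6.55 °C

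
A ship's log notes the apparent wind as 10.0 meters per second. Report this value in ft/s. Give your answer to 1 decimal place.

32.8 ft/s

1 m/s = 3.28084 ft/s, so 10.0 × 3.28084 = 32.8 ft/s.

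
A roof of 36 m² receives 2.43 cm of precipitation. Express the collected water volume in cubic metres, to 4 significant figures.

Depth: 2.43 cm × 10 = 24.3 mm.
1 mm over 1 m² is 1 L, so volume = 24.3 × 36 = 874.8 L = 0.8748 m³.

0.8748 cubic metres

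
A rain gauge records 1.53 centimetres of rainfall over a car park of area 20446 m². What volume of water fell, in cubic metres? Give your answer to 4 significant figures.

312.8 cubic metres

Depth: 1.53 cm × 10 = 15.3 mm.
1 mm over 1 m² is 1 L, so volume = 15.3 × 20446 = 312823.8 L = 312.8 m³.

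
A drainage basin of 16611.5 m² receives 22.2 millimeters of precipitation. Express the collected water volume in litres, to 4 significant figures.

1 mm over 1 m² is 1 L, so volume = 22.2 × 16611.5 = 368775.3 L ≈ 368800 L.

368800 litres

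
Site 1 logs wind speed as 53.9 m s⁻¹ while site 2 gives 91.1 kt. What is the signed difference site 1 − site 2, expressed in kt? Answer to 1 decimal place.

13.7 kt

site 1: 53.9 m/s = 104.773 kt.
Difference: 104.773 − 91.100 = 13.7 kt.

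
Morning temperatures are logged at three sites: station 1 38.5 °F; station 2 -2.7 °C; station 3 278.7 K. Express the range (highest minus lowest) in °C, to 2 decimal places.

8.25 °C

station 1: 38.5 °F = 3.611 °C.
station 3: 278.7 K = 5.550 °C.
Spread: 5.550 − (-2.700) = 8.250 °C.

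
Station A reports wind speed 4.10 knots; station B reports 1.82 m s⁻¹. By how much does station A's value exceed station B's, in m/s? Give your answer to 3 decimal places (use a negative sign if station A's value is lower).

0.289 m/s

station A: 4.10 kt = 2.10922 m/s.
Difference: 2.10922 − 1.82000 = 0.289 m/s.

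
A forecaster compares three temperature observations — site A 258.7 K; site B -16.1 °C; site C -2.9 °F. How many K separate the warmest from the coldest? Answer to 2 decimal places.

site A: 258.7 K = -14.450 °C.
site C: -2.9 °F = -19.389 °C.
Spread: (-14.450) − (-19.389) = 4.939 °C.

4.94 K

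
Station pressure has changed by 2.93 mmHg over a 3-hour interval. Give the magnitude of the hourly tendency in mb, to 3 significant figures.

1.30 mb per hour

2.93 mmHg / 3 h × 1.33322 mb/mmHg = 1.30 mb/h.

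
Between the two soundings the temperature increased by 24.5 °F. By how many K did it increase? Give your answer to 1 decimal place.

A change of 1 °C equals a change of 1.8 °F: ΔK = 24.5 × 0.5556 = 13.6 K.

13.6 K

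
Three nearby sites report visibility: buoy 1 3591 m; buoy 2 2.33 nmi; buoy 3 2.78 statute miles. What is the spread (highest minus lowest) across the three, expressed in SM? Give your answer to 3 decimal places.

0.549 SM

buoy 1: 3591 m = 2.23134 SM.
buoy 2: 2.33 nmi = 2.68132 SM.
Spread: 2.78000 − 2.23134 = 0.549 SM.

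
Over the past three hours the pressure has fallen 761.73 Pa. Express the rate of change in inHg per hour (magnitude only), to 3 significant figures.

761.73 Pa / 3 h × 0.0002953 inHg/Pa = 0.0750 inHg/h.

0.0750 inHg per hour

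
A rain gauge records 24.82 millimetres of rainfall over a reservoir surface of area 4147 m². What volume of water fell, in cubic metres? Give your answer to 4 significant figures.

102.9 cubic metres

1 mm over 1 m² is 1 L, so volume = 24.82 × 4147 = 102928.54 L = 102.9 m³.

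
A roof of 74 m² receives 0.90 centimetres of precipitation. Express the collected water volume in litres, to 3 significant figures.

666 litres

Depth: 0.90 cm × 10 = 9 mm.
1 mm over 1 m² is 1 L, so volume = 9 × 74 = 666 L.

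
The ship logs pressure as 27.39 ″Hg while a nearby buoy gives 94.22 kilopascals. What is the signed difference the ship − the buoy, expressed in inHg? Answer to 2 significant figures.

-0.43 inHg

the buoy: 94.22 kPa = 27.8231 inHg.
Difference: 27.3900 − 27.8231 = -0.43 inHg.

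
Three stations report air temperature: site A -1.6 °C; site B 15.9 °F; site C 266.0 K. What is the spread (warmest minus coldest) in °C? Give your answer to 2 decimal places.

7.34 °C

site B: 15.9 °F = -8.944 °C.
site C: 266.0 K = -7.150 °C.
Spread: (-1.600) − (-8.944) = 7.344 °C.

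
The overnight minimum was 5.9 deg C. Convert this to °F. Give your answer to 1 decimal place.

°F = °C × 9/5 + 32 = 5.9 × 1.8 + 32 = 42.6 °F.

42.6 °F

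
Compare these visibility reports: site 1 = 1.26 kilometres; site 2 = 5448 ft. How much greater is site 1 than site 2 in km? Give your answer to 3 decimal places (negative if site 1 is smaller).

-0.401 km

site 2: 5448 ft = 1.66055 km.
Difference: 1.26000 − 1.66055 = -0.401 km.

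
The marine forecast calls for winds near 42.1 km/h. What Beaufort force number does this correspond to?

Beaufort force 6

42.1 km/h = 11.7 m/s, which is Beaufort 6 (strong breeze, 10.8–13.8 m/s).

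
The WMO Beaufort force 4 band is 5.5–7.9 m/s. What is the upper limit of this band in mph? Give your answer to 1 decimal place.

17.7 mph

5.5–7.9 m/s × 2.237 = 12.3–17.7 mph.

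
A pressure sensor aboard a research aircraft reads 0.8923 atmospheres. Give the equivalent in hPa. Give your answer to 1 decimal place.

904.1 hPa

1 atm = 1013.25 hPa, so 0.8923 × 1013.25 = 904.1 hPa.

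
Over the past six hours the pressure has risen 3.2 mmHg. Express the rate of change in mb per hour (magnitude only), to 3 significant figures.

3.2 mmHg / 6 h × 1.33322 mb/mmHg = 0.711 mb/h.

0.711 mb per hour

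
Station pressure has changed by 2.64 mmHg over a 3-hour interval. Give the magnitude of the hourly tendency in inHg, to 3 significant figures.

2.64 mmHg / 3 h × 0.0393701 inHg/mmHg = 0.0346 inHg/h.

0.0346 inHg per hour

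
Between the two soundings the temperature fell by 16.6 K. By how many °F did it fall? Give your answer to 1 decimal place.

A change of 1 °C equals a change of 1.8 °F: Δ°F = 16.6 × 1.8 = 29.9 °F.

29.9 °F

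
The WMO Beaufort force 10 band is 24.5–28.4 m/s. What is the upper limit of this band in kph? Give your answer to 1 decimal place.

102.2 km/h

24.5–28.4 m/s × 3.6 = 88.2–102.2 km/h.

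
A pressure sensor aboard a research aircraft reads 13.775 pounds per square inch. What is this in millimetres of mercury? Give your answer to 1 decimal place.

1 psi = 51.7149 mmHg, so 13.775 × 51.7149 = 712.4 mmHg.

712.4 mmHg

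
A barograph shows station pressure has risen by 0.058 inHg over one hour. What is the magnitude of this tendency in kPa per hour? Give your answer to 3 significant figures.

0.058 inHg / 1 h × 3.38639 kPa/inHg = 0.196 kPa/h.

0.196 kPa per hour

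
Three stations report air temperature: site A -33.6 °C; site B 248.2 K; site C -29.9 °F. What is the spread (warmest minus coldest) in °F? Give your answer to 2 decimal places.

16.99 °F

site B: 248.2 K = -24.950 °C.
site C: -29.9 °F = -34.389 °C.
Spread: (-24.950) − (-34.389) = 9.439 °C = 16.99 °F.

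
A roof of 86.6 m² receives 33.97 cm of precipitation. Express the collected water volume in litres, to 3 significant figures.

Depth: 33.97 cm × 10 = 339.7 mm.
1 mm over 1 m² is 1 L, so volume = 339.7 × 86.6 = 29418.02 L ≈ 29400 L.

29400 litres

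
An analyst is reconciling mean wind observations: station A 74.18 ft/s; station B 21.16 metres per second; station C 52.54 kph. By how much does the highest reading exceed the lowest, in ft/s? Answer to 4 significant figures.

26.30 ft/s

station B: 21.16 m/s = 69.4226 ft/s.
station C: 52.54 km/h = 47.8820 ft/s.
Spread: 74.1800 − 47.8820 = 26.30 ft/s.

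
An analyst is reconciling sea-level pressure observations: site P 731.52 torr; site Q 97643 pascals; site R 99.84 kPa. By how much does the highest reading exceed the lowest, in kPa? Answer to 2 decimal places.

2.31 kPa

site P: 731.52 mmHg = 97.5280 kPa.
site Q: 97643 Pa = 97.6430 kPa.
Spread: 99.8400 − 97.5280 = 2.31 kPa.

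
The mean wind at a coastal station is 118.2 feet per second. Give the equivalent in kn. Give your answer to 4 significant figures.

1 ft/s = 0.592484 kt, so 118.2 × 0.592484 = 70.03 kt.

70.03 kt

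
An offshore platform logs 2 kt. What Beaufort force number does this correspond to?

Beaufort force 1

2 kt lies in the Beaufort 1 band (light air, 1–3 kt).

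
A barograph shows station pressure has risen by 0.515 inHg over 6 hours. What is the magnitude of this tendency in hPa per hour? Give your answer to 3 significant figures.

2.91 hPa per hour

0.515 inHg / 6 h × 33.8639 hPa/inHg = 2.91 hPa/h.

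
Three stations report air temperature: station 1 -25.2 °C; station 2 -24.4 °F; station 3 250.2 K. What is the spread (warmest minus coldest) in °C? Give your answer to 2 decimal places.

8.38 °C

station 2: -24.4 °F = -31.333 °C.
station 3: 250.2 K = -22.950 °C.
Spread: (-22.950) − (-31.333) = 8.383 °C.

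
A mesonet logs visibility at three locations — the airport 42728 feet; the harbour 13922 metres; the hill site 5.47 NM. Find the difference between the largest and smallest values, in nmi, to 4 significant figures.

the airport: 42728 ft = 7.03212 nmi.
the harbour: 13922 m = 7.51728 nmi.
Spread: 7.51728 − 5.47000 = 2.047 nmi.

2.047 nmi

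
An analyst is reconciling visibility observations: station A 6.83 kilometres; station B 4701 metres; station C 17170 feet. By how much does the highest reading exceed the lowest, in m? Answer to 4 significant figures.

station A: 6.83 km = 6830.00 m.
station C: 17170 ft = 5233.42 m.
Spread: 6830.00 − 4701.00 = 2129 m.

2129 m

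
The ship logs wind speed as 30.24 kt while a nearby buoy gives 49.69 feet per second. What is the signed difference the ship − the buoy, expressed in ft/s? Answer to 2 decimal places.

the ship: 30.24 kt = 51.0394 ft/s.
Difference: 51.0394 − 49.6900 = 1.35 ft/s.

1.35 ft/s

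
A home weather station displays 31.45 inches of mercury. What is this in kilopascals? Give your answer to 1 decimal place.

106.5 kPa

1 inHg = 3.38639 kPa, so 31.45 × 3.38639 = 106.5 kPa.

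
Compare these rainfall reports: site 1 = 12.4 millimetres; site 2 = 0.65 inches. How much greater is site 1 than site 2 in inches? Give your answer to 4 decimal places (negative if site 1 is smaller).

-0.1618 in

site 1: 12.4 mm = 0.488189 in.
Difference: 0.488189 − 0.650000 = -0.1618 in.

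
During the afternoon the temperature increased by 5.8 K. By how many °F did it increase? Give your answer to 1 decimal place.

For a temperature change the 32° offset cancels: Δ°F = 5.8 × 1.8 = 10.4 °F.

10.4 °F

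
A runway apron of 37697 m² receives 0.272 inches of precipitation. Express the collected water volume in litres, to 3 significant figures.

260000 litres

Depth: 0.272 in × 25.4 = 6.9088 mm.
1 mm over 1 m² is 1 L, so volume = 6.9088 × 37697 = 260441.03 L ≈ 260000 L.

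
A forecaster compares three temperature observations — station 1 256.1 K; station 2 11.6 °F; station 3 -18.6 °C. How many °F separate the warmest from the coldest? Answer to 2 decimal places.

13.08 °F

station 1: 256.1 K = -17.050 °C.
station 2: 11.6 °F = -11.333 °C.
Spread: (-11.333) − (-18.600) = 7.267 °C = 13.08 °F.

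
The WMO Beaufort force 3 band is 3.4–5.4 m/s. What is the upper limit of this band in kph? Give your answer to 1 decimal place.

3.4–5.4 m/s × 3.6 = 12.2–19.4 km/h.

19.4 km/h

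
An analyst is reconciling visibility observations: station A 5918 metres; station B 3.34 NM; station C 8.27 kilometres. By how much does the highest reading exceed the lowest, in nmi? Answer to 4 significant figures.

1.270 nmi

station A: 5918 m = 3.19546 nmi.
station C: 8.27 km = 4.46544 nmi.
Spread: 4.46544 − 3.19546 = 1.270 nmi.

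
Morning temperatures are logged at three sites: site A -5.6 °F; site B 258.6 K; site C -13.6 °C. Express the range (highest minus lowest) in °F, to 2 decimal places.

site A: -5.6 °F = -20.889 °C.
site B: 258.6 K = -14.550 °C.
Spread: (-13.600) − (-20.889) = 7.289 °C = 13.12 °F.

13.12 °F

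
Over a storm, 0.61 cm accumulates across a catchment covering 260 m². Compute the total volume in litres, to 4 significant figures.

Depth: 0.61 cm × 10 = 6.1 mm.
1 mm over 1 m² is 1 L, so volume = 6.1 × 260 = 1586 L.

1586 litres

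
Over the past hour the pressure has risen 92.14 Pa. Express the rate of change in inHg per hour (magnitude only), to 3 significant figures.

0.0272 inHg per hour

92.14 Pa / 1 h × 0.0002953 inHg/Pa = 0.0272 inHg/h.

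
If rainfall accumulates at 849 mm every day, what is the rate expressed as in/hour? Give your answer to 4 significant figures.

849 mm/day × 0.0393701 in/mm × 0.0416667 day/hour = 1.393 in/hour.

1.393 in/hour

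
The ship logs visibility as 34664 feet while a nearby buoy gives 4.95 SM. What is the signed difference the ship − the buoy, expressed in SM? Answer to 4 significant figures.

the ship: 34664 ft = 6.56515 SM.
Difference: 6.56515 − 4.95000 = 1.615 SM.

1.615 SM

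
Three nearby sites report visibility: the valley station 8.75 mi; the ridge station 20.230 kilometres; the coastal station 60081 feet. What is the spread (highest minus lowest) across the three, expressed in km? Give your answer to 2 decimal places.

the valley station: 8.75 SM = 14.0818 km.
the coastal station: 60081 ft = 18.3127 km.
Spread: 20.2300 − 14.0818 = 6.15 km.

6.15 km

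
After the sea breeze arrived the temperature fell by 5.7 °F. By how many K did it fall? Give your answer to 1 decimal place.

3.2 K

Converting a difference, only the 9/5 scale factor applies: ΔK = 5.7 × 0.5556 = 3.2 K.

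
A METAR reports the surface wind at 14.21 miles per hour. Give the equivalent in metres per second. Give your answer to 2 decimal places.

6.35 m/s

1 mph = 0.44704 m/s, so 14.21 × 0.44704 = 6.35 m/s.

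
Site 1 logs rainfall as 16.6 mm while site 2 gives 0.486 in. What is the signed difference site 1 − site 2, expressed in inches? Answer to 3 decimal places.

0.168 in

site 1: 16.6 mm = 0.65354 in.
Difference: 0.65354 − 0.48600 = 0.168 in.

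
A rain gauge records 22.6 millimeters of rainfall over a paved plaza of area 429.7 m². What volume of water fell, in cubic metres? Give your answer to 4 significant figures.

1 mm over 1 m² is 1 L, so volume = 22.6 × 429.7 = 9711.22 L = 9.711 m³.

9.711 cubic metres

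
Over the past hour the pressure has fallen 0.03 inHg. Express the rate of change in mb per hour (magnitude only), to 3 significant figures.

0.03 inHg / 1 h × 33.8639 mb/inHg = 1.02 mb/h.

1.02 mb per hour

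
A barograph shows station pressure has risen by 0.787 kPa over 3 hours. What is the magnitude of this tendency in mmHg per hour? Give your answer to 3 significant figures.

0.787 kPa / 3 h × 7.50062 mmHg/kPa = 1.97 mmHg/h.

1.97 mmHg per hour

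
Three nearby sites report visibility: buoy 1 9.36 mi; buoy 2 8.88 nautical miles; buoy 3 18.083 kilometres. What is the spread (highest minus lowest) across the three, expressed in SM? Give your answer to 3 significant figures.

buoy 2: 8.88 nmi = 10.2189 SM.
buoy 3: 18.083 km = 11.2363 SM.
Spread: 11.2363 − 9.3600 = 1.88 SM.

1.88 SM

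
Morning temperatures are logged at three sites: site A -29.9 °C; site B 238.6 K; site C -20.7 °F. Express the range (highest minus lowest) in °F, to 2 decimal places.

9.49 °F

site B: 238.6 K = -34.550 °C.
site C: -20.7 °F = -29.278 °C.
Spread: (-29.278) − (-34.550) = 5.272 °C = 9.49 °F.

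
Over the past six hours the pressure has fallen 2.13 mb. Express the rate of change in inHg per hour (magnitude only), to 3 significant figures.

2.13 mb / 6 h × 0.02953 inHg/mb = 0.0105 inHg/h.

0.0105 inHg per hour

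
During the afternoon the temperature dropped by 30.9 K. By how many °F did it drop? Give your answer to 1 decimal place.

55.6 °F

A change of 1 °C equals a change of 1.8 °F: Δ°F = 30.9 × 1.8 = 55.6 °F.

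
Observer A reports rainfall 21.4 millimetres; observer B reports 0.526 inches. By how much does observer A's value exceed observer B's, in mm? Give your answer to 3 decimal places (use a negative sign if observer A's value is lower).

observer B: 0.526 in = 13.36040 mm.
Difference: 21.40000 − 13.36040 = 8.040 mm.

8.040 mm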